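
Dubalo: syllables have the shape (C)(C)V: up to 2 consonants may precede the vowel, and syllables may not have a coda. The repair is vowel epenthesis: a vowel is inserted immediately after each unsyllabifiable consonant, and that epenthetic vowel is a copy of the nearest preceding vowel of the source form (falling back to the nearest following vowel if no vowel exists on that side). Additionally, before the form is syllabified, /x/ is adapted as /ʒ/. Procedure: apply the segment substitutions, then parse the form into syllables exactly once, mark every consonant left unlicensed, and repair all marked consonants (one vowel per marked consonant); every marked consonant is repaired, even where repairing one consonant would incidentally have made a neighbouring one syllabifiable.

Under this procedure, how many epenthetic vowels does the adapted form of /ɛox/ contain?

After substitution the input is /ɛoʒ/.
The unsyllabifiable consonants are /ʒ/; each receives one epenthetic vowel.

1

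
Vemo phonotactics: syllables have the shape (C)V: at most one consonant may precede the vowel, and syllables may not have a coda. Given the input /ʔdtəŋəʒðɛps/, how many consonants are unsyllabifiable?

Syllabifying with onset maximization leaves /ʔ/, /d/, /ʒ/, /p/, /s/ stranded (no codas are permitted; onsets are limited to one consonant).

5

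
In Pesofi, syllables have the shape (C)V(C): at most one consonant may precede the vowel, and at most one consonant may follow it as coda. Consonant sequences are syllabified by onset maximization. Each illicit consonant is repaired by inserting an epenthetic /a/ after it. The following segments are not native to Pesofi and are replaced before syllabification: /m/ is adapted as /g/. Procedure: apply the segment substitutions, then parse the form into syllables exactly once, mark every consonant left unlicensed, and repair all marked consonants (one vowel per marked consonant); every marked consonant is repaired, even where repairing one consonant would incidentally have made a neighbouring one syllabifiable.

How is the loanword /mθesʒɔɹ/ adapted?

gaθesʒɔɹ

Substitution: /m/ → /g/, giving /gθesʒɔɹ/.
Syllabifying with onset maximization leaves /g/ stranded (at most one coda consonant is licensed; onsets are limited to one consonant).
Each unlicensed consonant becomes the onset of a new syllable: /g/ → /ga/.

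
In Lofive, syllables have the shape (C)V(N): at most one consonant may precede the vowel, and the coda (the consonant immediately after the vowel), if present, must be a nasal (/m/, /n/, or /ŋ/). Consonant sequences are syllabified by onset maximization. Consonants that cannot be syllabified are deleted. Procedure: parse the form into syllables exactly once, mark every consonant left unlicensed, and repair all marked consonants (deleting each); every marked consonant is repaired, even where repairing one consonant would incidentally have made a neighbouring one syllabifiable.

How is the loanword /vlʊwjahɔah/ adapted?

lʊjahɔa

The consonants /v/, /w/, /h/ cannot be parsed into a legal (C)V(N) syllable (only a nasal (/m/, /n/, or /ŋ/) is licensed in coda position; onsets are limited to one consonant).
Deleting the stranded consonants removes /v/, /w/, /h/.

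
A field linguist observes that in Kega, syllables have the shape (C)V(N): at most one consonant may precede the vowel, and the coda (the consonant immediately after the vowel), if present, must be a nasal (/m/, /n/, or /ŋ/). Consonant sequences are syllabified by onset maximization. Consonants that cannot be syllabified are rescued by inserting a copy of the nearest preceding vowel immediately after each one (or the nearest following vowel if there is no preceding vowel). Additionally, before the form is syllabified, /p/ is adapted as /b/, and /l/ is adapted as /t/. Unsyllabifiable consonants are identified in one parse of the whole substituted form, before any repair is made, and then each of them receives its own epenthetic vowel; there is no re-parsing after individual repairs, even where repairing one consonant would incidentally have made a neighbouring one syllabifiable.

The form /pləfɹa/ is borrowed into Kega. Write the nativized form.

Substitution: /p/ → /b/, /l/ → /t/, giving /btəfɹa/.
Syllabifying with onset maximization leaves /b/, /f/ stranded (only a nasal (/m/, /n/, or /ŋ/) is licensed in coda position; onsets are limited to one consonant).
Inserting the epenthetic vowel yields /b/ → /bə/, /f/ → /fə/.

bətəfəɹa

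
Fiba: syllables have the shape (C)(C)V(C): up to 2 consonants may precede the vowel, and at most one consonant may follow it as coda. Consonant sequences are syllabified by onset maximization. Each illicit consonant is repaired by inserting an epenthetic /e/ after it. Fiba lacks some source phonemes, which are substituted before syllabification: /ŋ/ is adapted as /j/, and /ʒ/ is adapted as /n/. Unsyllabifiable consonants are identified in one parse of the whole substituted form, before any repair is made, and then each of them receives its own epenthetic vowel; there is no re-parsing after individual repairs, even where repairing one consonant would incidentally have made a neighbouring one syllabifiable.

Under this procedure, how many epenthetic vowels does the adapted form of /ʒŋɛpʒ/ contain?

1

After substitution the input is /njɛpn/.
The unsyllabifiable consonants are /n/; each receives one epenthetic vowel.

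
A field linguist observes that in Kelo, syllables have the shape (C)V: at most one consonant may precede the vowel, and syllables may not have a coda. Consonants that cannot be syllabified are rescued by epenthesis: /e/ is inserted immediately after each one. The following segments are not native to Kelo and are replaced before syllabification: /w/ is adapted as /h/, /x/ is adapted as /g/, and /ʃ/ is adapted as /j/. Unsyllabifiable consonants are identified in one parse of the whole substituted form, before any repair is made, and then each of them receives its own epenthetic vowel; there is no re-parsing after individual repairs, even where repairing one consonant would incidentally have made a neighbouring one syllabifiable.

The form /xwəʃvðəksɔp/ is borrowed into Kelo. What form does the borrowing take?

Substitution: /x/ → /g/, /w/ → /h/, /ʃ/ → /j/, giving /ghəjvðəksɔp/.
The consonants /g/, /j/, /v/, /k/, /p/ cannot be parsed into a legal (C)V syllable (no codas are permitted; onsets are limited to one consonant).
Inserting the epenthetic vowel yields /g/ → /ge/, /j/ → /je/, /v/ → /ve/, /k/ → /ke/, /p/ → /pe/.

gehəjeveðəkesɔpe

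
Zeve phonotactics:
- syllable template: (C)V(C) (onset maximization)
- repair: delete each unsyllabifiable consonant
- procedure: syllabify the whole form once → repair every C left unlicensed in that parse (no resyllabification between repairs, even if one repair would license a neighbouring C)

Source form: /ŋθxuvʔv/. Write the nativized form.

xuv

Syllabifying with onset maximization leaves /ŋ/, /θ/, /ʔ/, /v/ stranded (at most one coda consonant is licensed; onsets are limited to one consonant).
Deletion applies to /ŋ/, /θ/, /ʔ/, /v/.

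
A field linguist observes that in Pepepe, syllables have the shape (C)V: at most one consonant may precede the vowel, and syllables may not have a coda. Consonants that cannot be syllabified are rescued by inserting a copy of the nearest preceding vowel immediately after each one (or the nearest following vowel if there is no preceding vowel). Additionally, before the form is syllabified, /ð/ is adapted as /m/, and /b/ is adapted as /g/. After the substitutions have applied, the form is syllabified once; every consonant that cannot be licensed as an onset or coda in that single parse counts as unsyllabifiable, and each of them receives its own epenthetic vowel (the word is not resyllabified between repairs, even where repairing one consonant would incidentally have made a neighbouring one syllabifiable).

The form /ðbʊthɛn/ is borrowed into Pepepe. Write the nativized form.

mʊgʊtʊhɛnɛ

Substitution: /ð/ → /m/, /b/ → /g/, giving /mgʊthɛn/.
The consonants /m/, /t/, /n/ cannot be parsed into a legal (C)V syllable (no codas are permitted; onsets are limited to one consonant).
Inserting the epenthetic vowel yields /m/ → /mʊ/, /t/ → /tʊ/, /n/ → /nɛ/.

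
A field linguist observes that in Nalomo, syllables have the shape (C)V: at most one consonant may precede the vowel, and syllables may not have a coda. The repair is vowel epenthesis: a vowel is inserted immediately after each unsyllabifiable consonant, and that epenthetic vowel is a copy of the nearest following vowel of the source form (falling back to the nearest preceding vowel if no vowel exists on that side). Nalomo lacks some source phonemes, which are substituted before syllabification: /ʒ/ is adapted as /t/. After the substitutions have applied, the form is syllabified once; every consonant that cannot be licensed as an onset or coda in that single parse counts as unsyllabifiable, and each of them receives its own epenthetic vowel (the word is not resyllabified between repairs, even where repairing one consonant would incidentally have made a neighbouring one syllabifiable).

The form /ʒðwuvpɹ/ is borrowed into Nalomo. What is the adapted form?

Substitution: /ʒ/ → /t/, giving /tðwuvpɹ/.
The consonants /t/, /ð/, /v/, /p/, /ɹ/ cannot be parsed into a legal (C)V syllable (no codas are permitted; onsets are limited to one consonant).
Inserting the epenthetic vowel yields /t/ → /tu/, /ð/ → /ðu/, /v/ → /vu/, /p/ → /pu/, /ɹ/ → /ɹu/.

tuðuwuvupuɹu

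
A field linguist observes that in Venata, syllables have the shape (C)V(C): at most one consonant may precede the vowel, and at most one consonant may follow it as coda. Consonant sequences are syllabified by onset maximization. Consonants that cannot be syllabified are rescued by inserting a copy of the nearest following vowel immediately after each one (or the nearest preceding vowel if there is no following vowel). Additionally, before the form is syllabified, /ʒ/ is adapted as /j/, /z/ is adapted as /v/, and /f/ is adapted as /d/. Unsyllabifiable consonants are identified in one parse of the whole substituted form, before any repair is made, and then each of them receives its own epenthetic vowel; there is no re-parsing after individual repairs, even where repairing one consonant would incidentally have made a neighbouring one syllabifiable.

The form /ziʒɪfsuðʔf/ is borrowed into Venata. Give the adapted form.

Substitution: /z/ → /v/, /ʒ/ → /j/, /f/ → /d/, giving /vijɪdsuðʔd/.
Syllabifying with onset maximization leaves /ʔ/, /d/ stranded (at most one coda consonant is licensed; onsets are limited to one consonant).
Inserting the epenthetic vowel yields /ʔ/ → /ʔu/, /d/ → /du/.

vijɪdsuðʔudu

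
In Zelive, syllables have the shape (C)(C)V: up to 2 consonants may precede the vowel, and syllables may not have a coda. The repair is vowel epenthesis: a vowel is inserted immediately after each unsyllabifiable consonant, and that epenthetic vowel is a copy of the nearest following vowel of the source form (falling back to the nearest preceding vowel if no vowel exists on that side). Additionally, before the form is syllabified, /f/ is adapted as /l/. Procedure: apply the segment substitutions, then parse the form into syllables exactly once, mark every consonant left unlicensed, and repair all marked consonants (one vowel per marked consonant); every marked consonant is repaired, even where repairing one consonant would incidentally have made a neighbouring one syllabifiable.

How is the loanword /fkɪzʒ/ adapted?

lkɪzɪʒɪ

Substitution: /f/ → /l/, giving /lkɪzʒ/.
The consonants /z/, /ʒ/ cannot be parsed into a legal (C)(C)V syllable (no codas are permitted; onsets may contain at most 2 consonants).
Inserting the epenthetic vowel yields /z/ → /zɪ/, /ʒ/ → /ʒɪ/.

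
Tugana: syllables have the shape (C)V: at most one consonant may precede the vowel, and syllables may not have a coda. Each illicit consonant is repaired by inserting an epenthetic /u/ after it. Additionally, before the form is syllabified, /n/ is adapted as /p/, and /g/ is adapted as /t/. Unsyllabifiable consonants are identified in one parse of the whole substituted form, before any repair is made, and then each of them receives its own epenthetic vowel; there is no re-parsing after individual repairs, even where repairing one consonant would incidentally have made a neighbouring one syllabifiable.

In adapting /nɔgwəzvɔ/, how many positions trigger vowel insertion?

2

After substitution the input is /pɔtwəzvɔ/.
The unsyllabifiable consonants are /t/, /z/; each receives one epenthetic vowel.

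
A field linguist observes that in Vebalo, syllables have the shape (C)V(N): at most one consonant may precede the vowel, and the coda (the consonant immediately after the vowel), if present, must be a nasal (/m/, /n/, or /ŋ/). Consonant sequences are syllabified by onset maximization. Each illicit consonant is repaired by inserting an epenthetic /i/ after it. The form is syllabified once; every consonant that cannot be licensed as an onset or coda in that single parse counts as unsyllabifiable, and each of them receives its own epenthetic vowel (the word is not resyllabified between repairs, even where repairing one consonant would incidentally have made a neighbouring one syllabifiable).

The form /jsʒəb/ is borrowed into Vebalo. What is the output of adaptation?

Syllabifying with onset maximization leaves /j/, /s/, /b/ stranded (only a nasal (/m/, /n/, or /ŋ/) is licensed in coda position; onsets are limited to one consonant).
Epenthesis after each stranded consonant: /j/ → /ji/, /s/ → /si/, /b/ → /bi/.

jisiʒəbi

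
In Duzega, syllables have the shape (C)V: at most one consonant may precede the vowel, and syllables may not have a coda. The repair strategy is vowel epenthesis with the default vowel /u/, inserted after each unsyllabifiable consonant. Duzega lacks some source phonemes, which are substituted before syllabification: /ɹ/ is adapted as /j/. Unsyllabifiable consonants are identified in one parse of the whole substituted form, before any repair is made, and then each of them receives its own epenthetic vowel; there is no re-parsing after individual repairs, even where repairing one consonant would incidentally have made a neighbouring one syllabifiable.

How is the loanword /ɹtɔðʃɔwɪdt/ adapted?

Substitution: /ɹ/ → /j/, giving /jtɔðʃɔwɪdt/.
The consonants /j/, /ð/, /d/, /t/ cannot be parsed into a legal (C)V syllable (no codas are permitted; onsets are limited to one consonant).
Each unlicensed consonant becomes the onset of a new syllable: /j/ → /ju/, /ð/ → /ðu/, /d/ → /du/, /t/ → /tu/.

jutɔðuʃɔwɪdutu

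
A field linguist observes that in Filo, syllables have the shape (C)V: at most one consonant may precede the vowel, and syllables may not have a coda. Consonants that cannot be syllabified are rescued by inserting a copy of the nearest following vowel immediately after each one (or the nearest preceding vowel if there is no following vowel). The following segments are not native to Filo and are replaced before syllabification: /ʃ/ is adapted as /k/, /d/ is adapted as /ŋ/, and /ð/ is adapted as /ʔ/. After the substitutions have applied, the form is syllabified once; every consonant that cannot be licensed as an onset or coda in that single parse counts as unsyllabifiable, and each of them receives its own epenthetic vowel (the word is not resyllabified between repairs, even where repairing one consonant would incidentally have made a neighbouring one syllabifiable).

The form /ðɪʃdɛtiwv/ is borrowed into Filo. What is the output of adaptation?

Substitution: /ð/ → /ʔ/, /ʃ/ → /k/, /d/ → /ŋ/, giving /ʔɪkŋɛtiwv/.
Under (C)V, the unsyllabifiable consonants are /k/, /w/, /v/ (no codas are permitted; onsets are limited to one consonant).
Epenthesis after each stranded consonant: /k/ → /kɛ/, /w/ → /wi/, /v/ → /vi/.

ʔɪkɛŋɛtiwivi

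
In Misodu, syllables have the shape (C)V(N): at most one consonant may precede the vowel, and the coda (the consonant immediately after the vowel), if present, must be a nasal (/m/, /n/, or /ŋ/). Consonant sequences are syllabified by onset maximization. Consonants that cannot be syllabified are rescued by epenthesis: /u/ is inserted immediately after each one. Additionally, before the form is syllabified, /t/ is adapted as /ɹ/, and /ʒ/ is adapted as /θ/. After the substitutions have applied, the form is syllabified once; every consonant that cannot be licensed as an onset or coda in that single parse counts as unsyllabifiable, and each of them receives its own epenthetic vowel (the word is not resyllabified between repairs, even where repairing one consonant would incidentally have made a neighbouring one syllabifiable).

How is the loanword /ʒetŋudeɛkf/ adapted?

θeɹuŋudeɛkufu

Substitution: /ʒ/ → /θ/, /t/ → /ɹ/, giving /θeɹŋudeɛkf/.
Under (C)V(N), the unsyllabifiable consonants are /ɹ/, /k/, /f/ (only a nasal (/m/, /n/, or /ŋ/) is licensed in coda position; onsets are limited to one consonant).
Epenthesis after each stranded consonant: /ɹ/ → /ɹu/, /k/ → /ku/, /f/ → /fu/.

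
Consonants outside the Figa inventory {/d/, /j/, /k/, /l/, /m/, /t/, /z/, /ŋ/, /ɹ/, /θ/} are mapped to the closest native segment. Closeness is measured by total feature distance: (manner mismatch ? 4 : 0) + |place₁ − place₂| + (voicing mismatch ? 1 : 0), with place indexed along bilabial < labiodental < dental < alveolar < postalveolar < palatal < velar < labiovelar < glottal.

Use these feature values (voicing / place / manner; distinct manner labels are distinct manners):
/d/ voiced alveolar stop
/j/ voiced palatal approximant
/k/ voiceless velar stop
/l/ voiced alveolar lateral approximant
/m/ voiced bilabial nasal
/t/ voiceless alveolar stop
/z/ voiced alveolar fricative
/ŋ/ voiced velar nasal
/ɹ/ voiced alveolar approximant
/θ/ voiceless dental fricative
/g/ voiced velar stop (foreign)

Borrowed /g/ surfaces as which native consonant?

k

/k/ is closest: same manner (stop), place distance 0 (velar→velar), voicing differs (+1); total 1. Next closest is /d/ at distance 3.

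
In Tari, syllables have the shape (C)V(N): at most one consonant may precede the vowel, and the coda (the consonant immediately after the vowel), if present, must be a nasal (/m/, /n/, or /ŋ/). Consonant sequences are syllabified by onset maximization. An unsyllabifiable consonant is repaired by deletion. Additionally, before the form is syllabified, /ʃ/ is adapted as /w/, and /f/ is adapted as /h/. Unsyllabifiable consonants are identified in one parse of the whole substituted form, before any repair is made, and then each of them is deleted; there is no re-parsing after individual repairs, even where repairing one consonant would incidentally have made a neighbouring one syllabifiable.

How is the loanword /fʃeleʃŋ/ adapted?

wele

Substitution: /f/ → /h/, /ʃ/ → /w/, giving /hwelewŋ/.
The consonants /h/, /w/, /ŋ/ cannot be parsed into a legal (C)V(N) syllable (only a nasal (/m/, /n/, or /ŋ/) is licensed in coda position; onsets are limited to one consonant).
Deletion applies to /h/, /w/, /ŋ/.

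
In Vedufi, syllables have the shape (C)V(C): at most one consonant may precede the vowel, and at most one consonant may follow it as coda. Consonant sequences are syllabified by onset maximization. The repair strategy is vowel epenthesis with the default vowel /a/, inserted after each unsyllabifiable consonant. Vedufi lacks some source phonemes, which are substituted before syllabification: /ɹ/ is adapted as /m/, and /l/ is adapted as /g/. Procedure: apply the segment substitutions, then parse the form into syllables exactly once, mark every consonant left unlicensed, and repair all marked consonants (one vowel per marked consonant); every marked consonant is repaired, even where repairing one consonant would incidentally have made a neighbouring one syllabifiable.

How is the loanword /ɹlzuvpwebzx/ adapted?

Substitution: /ɹ/ → /m/, /l/ → /g/, giving /mgzuvpwebzx/.
Under (C)V(C), the unsyllabifiable consonants are /m/, /g/, /p/, /z/, /x/ (at most one coda consonant is licensed; onsets are limited to one consonant).
Inserting the epenthetic vowel yields /m/ → /ma/, /g/ → /ga/, /p/ → /pa/, /z/ → /za/, /x/ → /xa/.

magazuvpawebzaxa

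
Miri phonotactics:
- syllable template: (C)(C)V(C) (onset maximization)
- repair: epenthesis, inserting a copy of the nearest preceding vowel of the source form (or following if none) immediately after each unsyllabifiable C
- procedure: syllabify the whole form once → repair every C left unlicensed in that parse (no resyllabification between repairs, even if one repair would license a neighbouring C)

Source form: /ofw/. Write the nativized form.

ofwo

The consonants /w/ cannot be parsed into a legal (C)(C)V(C) syllable (at most one coda consonant is licensed; onsets may contain at most 2 consonants).
Epenthesis after each stranded consonant: /w/ → /wo/.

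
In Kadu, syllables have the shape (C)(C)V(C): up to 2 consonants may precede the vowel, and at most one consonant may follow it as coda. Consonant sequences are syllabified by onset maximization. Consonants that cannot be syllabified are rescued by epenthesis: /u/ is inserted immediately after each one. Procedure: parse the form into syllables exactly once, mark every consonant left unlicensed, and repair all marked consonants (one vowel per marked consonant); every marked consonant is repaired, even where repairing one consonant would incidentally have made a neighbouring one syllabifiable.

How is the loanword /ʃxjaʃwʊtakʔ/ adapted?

ʃuxjaʃwʊtakʔu

The consonants /ʃ/, /ʔ/ cannot be parsed into a legal (C)(C)V(C) syllable (at most one coda consonant is licensed; onsets may contain at most 2 consonants).
Epenthesis after each stranded consonant: /ʃ/ → /ʃu/, /ʔ/ → /ʔu/.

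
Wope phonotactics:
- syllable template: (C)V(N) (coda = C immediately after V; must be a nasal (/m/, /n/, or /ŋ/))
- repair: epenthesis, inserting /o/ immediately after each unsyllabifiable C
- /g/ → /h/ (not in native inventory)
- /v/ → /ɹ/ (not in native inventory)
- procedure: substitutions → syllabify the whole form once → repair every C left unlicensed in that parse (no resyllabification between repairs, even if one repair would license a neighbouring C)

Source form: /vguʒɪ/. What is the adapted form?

ɹohuʒɪ

Substitution: /v/ → /ɹ/, /g/ → /h/, giving /ɹhuʒɪ/.
Syllabifying with onset maximization leaves /ɹ/ stranded (only a nasal (/m/, /n/, or /ŋ/) is licensed in coda position; onsets are limited to one consonant).
Inserting the epenthetic vowel yields /ɹ/ → /ɹo/.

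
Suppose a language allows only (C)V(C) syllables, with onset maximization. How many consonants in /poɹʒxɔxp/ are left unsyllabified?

Under (C)V(C), the unsyllabifiable consonants are /ʒ/, /p/ (at most one coda consonant is licensed; onsets are limited to one consonant).

2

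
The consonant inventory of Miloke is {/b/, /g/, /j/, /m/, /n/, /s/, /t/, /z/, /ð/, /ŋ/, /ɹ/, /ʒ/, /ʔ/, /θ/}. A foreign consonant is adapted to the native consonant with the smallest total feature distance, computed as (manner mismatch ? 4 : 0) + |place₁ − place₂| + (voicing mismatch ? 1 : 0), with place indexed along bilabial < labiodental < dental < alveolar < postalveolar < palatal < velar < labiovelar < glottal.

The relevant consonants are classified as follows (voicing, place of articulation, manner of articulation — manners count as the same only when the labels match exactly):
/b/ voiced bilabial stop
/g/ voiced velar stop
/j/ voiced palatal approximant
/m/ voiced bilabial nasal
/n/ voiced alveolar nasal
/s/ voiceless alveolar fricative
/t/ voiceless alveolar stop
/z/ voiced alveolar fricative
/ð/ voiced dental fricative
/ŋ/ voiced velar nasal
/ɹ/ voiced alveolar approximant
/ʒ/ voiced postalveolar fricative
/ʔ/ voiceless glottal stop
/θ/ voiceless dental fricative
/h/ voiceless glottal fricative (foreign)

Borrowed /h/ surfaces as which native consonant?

/ʔ/ is closest: manner differs (fricative→stop, +4), place distance 0 (glottal→glottal), same voicing; total 4. Next closest is /s/ at distance 5.

ʔ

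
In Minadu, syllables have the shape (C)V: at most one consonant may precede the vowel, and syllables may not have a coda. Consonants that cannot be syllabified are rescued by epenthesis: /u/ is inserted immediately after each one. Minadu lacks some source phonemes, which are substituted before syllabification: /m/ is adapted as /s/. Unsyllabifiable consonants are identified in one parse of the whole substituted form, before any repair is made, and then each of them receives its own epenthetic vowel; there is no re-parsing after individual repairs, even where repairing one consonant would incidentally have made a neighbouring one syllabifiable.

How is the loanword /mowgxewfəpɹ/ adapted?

sowuguxewufəpuɹu

Substitution: /m/ → /s/, giving /sowgxewfəpɹ/.
Syllabifying with onset maximization leaves /w/, /g/, /w/, /p/, /ɹ/ stranded (no codas are permitted; onsets are limited to one consonant).
Epenthesis after each stranded consonant: /w/ → /wu/, /g/ → /gu/, /w/ → /wu/, /p/ → /pu/, /ɹ/ → /ɹu/.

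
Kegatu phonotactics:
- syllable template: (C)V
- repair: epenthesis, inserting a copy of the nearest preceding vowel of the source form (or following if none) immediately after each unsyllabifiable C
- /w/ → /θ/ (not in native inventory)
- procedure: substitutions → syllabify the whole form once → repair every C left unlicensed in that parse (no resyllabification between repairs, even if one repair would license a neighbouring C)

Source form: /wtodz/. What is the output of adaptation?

θotodozo

Substitution: /w/ → /θ/, giving /θtodz/.
The consonants /θ/, /d/, /z/ cannot be parsed into a legal (C)V syllable (no codas are permitted; onsets are limited to one consonant).
Epenthesis after each stranded consonant: /θ/ → /θo/, /d/ → /do/, /z/ → /zo/.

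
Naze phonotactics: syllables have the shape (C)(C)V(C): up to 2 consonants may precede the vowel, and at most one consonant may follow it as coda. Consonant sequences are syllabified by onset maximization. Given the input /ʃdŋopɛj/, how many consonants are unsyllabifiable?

The consonants /ʃ/ cannot be parsed into a legal (C)(C)V(C) syllable (at most one coda consonant is licensed; onsets may contain at most 2 consonants).

1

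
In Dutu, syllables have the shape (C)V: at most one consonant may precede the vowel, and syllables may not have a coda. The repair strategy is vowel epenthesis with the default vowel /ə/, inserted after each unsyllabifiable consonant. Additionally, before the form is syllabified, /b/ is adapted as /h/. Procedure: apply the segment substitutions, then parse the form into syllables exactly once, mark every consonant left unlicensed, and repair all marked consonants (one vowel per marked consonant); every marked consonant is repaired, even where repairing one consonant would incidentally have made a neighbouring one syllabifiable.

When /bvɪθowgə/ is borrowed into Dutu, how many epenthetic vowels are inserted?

2

After substitution the input is /hvɪθowgə/.
The unsyllabifiable consonants are /h/, /w/; each receives one epenthetic vowel.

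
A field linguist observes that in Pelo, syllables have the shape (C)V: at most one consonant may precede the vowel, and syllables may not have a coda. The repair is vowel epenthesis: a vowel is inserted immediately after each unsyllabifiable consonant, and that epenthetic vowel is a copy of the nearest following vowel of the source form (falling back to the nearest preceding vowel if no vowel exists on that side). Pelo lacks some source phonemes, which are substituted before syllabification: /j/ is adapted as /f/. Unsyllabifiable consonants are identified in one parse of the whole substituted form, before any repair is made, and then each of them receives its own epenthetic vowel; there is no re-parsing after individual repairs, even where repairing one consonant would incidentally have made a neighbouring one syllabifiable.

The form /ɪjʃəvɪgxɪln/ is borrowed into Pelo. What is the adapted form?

Substitution: /j/ → /f/, giving /ɪfʃəvɪgxɪln/.
Under (C)V, the unsyllabifiable consonants are /f/, /g/, /l/, /n/ (no codas are permitted; onsets are limited to one consonant).
Epenthesis after each stranded consonant: /f/ → /fə/, /g/ → /gɪ/, /l/ → /lɪ/, /n/ → /nɪ/.

ɪfəʃəvɪgɪxɪlɪnɪ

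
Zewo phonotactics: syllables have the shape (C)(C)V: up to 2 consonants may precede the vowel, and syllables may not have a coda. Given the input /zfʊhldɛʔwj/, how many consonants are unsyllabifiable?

Syllabifying with onset maximization leaves /h/, /ʔ/, /w/, /j/ stranded (no codas are permitted; onsets may contain at most 2 consonants).

4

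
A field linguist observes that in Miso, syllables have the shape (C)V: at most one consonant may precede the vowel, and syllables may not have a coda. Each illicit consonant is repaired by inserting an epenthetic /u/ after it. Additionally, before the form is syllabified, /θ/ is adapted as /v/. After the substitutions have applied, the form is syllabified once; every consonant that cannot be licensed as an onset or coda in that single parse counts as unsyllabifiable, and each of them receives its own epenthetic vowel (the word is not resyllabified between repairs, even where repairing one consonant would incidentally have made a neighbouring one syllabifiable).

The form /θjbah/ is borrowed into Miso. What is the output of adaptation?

vujubahu

Substitution: /θ/ → /v/, giving /vjbah/.
Under (C)V, the unsyllabifiable consonants are /v/, /j/, /h/ (no codas are permitted; onsets are limited to one consonant).
Inserting the epenthetic vowel yields /v/ → /vu/, /j/ → /ju/, /h/ → /hu/.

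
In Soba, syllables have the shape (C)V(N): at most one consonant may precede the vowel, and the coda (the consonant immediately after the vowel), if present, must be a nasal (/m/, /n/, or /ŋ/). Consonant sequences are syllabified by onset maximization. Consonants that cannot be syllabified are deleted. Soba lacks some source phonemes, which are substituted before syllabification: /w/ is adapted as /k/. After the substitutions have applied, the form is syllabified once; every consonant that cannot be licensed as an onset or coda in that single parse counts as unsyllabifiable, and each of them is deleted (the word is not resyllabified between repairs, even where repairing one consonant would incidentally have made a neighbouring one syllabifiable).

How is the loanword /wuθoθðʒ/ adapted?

Substitution: /w/ → /k/, giving /kuθoθðʒ/.
Under (C)V(N), the unsyllabifiable consonants are /θ/, /ð/, /ʒ/ (only a nasal (/m/, /n/, or /ŋ/) is licensed in coda position; onsets are limited to one consonant).
Deleting the stranded consonants removes /θ/, /ð/, /ʒ/.

kuθo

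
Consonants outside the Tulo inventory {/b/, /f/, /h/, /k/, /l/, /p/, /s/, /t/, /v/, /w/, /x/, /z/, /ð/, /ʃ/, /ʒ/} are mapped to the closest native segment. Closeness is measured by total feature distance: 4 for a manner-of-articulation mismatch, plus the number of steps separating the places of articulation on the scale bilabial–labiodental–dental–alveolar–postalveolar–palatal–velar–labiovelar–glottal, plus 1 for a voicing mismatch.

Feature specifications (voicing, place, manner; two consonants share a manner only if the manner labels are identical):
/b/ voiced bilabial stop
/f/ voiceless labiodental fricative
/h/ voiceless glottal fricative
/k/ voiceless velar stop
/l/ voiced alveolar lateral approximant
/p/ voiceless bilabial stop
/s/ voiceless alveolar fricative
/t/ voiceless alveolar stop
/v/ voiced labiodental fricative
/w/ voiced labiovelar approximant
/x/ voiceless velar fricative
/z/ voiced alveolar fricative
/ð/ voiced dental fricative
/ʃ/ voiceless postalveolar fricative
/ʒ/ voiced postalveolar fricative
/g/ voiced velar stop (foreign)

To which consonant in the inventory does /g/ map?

k

/k/ is closest: same manner (stop), place distance 0 (velar→velar), voicing differs (+1); total 1. Next closest is /t/ at distance 4.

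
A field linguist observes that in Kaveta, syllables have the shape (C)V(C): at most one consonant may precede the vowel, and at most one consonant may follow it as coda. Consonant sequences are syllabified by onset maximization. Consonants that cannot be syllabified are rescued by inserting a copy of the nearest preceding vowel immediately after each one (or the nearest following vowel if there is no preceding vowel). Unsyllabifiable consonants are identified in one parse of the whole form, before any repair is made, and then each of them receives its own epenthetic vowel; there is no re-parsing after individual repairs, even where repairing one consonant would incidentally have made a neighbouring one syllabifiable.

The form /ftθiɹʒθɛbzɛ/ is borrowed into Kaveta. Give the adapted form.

The consonants /f/, /t/, /ʒ/ cannot be parsed into a legal (C)V(C) syllable (at most one coda consonant is licensed; onsets are limited to one consonant).
Each unlicensed consonant becomes the onset of a new syllable: /f/ → /fi/, /t/ → /ti/, /ʒ/ → /ʒi/.

fitiθiɹʒiθɛbzɛ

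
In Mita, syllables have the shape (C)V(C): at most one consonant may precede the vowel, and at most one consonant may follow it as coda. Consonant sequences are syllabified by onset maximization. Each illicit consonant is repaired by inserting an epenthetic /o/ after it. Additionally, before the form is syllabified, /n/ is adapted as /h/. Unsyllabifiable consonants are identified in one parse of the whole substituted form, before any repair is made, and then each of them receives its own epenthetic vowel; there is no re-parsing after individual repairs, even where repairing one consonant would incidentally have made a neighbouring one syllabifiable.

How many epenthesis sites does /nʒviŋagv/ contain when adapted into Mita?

3

After substitution the input is /hʒviŋagv/.
The unsyllabifiable consonants are /h/, /ʒ/, /v/; each receives one epenthetic vowel.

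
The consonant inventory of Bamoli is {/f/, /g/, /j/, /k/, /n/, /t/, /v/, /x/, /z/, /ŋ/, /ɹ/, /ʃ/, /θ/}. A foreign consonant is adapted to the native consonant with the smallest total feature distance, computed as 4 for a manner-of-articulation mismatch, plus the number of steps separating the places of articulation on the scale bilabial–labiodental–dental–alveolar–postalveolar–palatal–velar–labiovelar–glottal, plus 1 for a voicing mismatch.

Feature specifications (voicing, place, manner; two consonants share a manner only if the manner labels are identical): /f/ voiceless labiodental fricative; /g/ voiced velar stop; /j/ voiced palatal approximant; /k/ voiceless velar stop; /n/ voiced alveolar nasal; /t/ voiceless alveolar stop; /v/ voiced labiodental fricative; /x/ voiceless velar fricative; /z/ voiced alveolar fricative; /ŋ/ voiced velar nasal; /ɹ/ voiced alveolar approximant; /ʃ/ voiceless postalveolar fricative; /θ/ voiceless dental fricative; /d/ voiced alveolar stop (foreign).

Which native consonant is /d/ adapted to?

/t/ is closest: same manner (stop), place distance 0 (alveolar→alveolar), voicing differs (+1); total 1. Next closest is /g/ at distance 3.

t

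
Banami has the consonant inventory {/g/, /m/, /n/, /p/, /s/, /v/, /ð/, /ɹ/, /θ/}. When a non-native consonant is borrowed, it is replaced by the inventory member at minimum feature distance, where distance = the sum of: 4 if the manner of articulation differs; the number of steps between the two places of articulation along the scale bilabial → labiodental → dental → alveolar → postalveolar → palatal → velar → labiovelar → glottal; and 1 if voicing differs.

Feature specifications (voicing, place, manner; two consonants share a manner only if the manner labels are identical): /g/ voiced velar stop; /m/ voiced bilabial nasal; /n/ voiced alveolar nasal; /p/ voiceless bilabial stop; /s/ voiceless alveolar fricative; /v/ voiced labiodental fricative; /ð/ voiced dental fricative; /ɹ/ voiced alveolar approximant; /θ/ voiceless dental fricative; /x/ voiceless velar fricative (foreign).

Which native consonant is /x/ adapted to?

/s/ is closest: same manner (fricative), place distance 3 (velar→alveolar), same voicing; total 3. Next closest is /θ/ at distance 4.

s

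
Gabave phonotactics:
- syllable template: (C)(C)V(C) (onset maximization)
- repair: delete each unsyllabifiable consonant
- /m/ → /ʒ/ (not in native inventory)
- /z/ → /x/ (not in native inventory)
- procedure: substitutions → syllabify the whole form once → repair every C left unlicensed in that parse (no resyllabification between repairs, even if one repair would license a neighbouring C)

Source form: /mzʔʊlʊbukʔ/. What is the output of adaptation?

Substitution: /m/ → /ʒ/, /z/ → /x/, giving /ʒxʔʊlʊbukʔ/.
Syllabifying with onset maximization leaves /ʒ/, /ʔ/ stranded (at most one coda consonant is licensed; onsets may contain at most 2 consonants).
Deleting the stranded consonants removes /ʒ/, /ʔ/.

xʔʊlʊbuk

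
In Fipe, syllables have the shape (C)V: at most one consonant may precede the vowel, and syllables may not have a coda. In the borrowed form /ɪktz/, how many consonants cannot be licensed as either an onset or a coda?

Syllabifying with onset maximization leaves /k/, /t/, /z/ stranded (no codas are permitted; onsets are limited to one consonant).

3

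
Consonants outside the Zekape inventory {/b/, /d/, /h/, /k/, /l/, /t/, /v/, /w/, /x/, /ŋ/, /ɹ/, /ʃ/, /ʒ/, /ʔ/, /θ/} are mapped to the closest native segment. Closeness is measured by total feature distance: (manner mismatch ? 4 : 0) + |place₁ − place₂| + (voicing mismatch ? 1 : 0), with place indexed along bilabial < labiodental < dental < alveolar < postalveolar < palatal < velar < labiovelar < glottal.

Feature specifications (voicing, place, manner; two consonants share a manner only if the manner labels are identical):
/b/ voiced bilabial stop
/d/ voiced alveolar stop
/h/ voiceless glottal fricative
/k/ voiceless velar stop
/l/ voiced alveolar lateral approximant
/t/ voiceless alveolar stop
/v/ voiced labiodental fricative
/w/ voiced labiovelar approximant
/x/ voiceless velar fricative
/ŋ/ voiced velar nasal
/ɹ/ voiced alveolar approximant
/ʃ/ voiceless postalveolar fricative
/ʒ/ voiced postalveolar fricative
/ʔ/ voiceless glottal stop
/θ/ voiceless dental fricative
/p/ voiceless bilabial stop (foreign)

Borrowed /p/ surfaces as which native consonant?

b

/b/ is closest: same manner (stop), place distance 0 (bilabial→bilabial), voicing differs (+1); total 1. Next closest is /t/ at distance 3.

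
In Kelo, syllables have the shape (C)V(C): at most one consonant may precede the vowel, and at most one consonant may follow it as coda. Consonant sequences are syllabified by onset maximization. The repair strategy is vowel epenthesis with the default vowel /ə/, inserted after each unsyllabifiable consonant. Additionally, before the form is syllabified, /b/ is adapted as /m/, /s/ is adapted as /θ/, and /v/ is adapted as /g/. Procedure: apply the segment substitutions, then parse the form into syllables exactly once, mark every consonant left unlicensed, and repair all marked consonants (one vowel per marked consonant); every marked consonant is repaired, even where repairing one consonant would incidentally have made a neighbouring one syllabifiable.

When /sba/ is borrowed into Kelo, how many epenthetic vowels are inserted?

1

After substitution the input is /θma/.
The unsyllabifiable consonants are /θ/; each receives one epenthetic vowel.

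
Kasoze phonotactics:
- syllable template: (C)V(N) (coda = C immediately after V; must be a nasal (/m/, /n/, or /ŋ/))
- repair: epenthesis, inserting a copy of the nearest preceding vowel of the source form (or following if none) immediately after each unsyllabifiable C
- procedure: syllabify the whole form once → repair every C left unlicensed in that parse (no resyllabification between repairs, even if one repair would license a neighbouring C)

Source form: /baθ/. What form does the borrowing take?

Under (C)V(N), the unsyllabifiable consonants are /θ/ (only a nasal (/m/, /n/, or /ŋ/) is licensed in coda position; onsets are limited to one consonant).
Inserting the epenthetic vowel yields /θ/ → /θa/.

baθa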